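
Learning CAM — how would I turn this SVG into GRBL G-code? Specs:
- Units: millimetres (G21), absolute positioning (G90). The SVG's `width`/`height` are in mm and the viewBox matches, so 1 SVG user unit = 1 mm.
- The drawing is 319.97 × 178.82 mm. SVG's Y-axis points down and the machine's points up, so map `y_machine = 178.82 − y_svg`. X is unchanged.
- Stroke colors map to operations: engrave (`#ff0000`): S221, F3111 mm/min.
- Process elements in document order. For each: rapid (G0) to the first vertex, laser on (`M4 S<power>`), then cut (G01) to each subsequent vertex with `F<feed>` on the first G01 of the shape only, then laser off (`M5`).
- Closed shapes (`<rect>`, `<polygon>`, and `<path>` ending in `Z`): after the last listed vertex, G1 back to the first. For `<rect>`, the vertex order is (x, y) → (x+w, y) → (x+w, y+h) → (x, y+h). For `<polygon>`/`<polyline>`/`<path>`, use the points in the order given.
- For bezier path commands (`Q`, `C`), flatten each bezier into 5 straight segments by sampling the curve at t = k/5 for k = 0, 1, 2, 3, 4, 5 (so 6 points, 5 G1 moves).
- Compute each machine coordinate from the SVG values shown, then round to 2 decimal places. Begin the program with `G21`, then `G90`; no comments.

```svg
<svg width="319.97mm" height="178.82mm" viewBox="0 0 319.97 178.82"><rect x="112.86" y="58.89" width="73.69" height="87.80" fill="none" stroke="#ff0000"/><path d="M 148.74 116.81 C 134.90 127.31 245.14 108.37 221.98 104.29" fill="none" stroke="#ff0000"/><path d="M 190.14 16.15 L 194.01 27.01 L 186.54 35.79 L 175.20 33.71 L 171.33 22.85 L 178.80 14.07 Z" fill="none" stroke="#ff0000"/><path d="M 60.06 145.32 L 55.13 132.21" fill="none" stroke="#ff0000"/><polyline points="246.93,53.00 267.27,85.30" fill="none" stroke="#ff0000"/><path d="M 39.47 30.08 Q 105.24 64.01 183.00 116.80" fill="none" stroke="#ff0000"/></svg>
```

G21
G90
G0 X112.86 Y119.93
M4 S221
G01 X186.55 Y119.93 F3111
G01 X186.55 Y32.13
G01 X112.86 Y32.13
G01 X112.86 Y119.93
M5
G0 X148.74 Y62.01
M4 S221
G01 X153.27 Y58.89 F3111
G01 X175.21 Y60.71
G01 X202.22 Y65.34
G01 X221.93 Y70.65
G01 X221.98 Y74.53
M5
G0 X190.14 Y162.67
M4 S221
G01 X194.01 Y151.81 F3111
G01 X186.54 Y143.03
G01 X175.20 Y145.11
G01 X171.33 Y155.97
G01 X178.80 Y164.75
G01 X190.14 Y162.67
M5
G0 X60.06 Y33.50
M4 S221
G01 X55.13 Y46.61 F3111
M5
G0 X246.93 Y125.82
M4 S221
G01 X267.27 Y93.52 F3111
M5
G0 X39.47 Y148.74
M4 S221
G01 X66.26 Y134.41 F3111
G01 X94.00 Y118.58
G01 X122.71 Y101.23
G01 X152.38 Y82.38
G01 X183.00 Y62.02
M5

Since the viewBox matches the mm dimensions, user units are millimetres directly. The only transform is the Y-flip y_m = 178.82 − y_svg.

Shape 1 is a rectangle drawn with `<rect>`. Its stroke #ff0000 means engrave at S221, F3111. After flipping Y the toolpath is (112.86,119.93) → (186.55,119.93) → (186.55,32.13) → (112.86,32.13) → (112.86,119.93), returning to the start.

Shape 2 is a cubic bezier drawn with `<path>`. Its stroke #ff0000 means engrave at S221, F3111. After flipping Y the toolpath is (148.74,62.01) → (153.27,58.89) → (175.21,60.71) → (202.22,65.34) → (221.93,70.65) → (221.98,74.53).

Shape 3 is a regular polygon drawn with `<path>`. Its stroke #ff0000 means engrave at S221, F3111. After flipping Y the toolpath is (190.14,162.67) → (194.01,151.81) → (186.54,143.03) → (175.20,145.11) → (171.33,155.97) → (178.80,164.75) → (190.14,162.67), returning to the start.

Shape 4 is a line segment drawn with `<path>`. Its stroke #ff0000 means engrave at S221, F3111. After flipping Y the toolpath is (60.06,33.50) → (55.13,46.61).

Shape 5 is a line segment drawn with `<polyline>`. Its stroke #ff0000 means engrave at S221, F3111. After flipping Y the toolpath is (246.93,125.82) → (267.27,93.52).

Shape 6 is a quadratic bezier drawn with `<path>`. Its stroke #ff0000 means engrave at S221, F3111. After flipping Y the toolpath is (39.47,148.74) → (66.26,134.41) → (94.00,118.58) → (122.71,101.23) → (152.38,82.38) → (183.00,62.02).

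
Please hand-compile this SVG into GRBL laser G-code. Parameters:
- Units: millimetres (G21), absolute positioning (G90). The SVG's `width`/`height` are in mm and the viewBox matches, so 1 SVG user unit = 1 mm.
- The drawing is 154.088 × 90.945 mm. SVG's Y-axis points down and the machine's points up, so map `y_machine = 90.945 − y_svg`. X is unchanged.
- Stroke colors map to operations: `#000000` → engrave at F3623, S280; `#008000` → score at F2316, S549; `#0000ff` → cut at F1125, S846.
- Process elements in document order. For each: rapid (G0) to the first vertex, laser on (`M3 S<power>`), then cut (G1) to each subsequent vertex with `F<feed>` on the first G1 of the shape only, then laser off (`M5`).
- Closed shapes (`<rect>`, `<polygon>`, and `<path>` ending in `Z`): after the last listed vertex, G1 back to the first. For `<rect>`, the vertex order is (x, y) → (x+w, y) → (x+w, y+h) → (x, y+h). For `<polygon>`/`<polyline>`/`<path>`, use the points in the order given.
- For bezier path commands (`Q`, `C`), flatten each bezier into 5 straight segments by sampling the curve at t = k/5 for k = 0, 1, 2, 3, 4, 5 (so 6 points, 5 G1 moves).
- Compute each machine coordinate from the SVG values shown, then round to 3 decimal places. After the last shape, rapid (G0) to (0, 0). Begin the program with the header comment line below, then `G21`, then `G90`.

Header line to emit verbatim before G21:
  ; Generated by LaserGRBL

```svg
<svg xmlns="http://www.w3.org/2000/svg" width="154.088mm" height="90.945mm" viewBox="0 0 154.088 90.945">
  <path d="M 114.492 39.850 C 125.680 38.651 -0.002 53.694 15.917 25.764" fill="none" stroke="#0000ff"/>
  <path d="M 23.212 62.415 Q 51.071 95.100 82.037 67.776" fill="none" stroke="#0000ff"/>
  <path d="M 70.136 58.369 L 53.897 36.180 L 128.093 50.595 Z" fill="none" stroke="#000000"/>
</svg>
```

; Generated by LaserGRBL
G21
G90
G0 X114.492 Y51.095
M3 S846
G1 X107.008 Y50.339 F1125
G1 X80.042 Y48.527
G1 X46.961 Y48.502
G1 X21.130 Y53.106
G1 X15.917 Y65.181
M5
G0 X23.212 Y28.530
M3 S846
G1 X34.480 Y17.856 F1125
G1 X45.996 Y11.983
G1 X57.761 Y10.911
G1 X69.775 Y14.640
G1 X82.037 Y23.169
M5
G0 X70.136 Y32.576
M3 S280
G1 X53.897 Y54.765 F3623
G1 X128.093 Y40.350
G1 X70.136 Y32.576
M5
G0 X0.000 Y0.000

1 u = 1 mm; y_m = 90.945 − y.

[1] `<path>` cubic bezier, #0000ff→cut S846 F1125: (114.492,51.095) → (107.008,50.339) → (80.042,48.527) → (46.961,48.502) → (21.130,53.106) → (15.917,65.181)

[2] `<path>` quadratic bezier, #0000ff→cut S846 F1125: (23.212,28.530) → (34.480,17.856) → (45.996,11.983) → (57.761,10.911) → (69.775,14.640) → (82.037,23.169)

[3] `<path>` closed polygon, #000000→engrave S280 F3623: (70.136,32.576) → (53.897,54.765) → (128.093,40.350) → (70.136,32.576) (closed)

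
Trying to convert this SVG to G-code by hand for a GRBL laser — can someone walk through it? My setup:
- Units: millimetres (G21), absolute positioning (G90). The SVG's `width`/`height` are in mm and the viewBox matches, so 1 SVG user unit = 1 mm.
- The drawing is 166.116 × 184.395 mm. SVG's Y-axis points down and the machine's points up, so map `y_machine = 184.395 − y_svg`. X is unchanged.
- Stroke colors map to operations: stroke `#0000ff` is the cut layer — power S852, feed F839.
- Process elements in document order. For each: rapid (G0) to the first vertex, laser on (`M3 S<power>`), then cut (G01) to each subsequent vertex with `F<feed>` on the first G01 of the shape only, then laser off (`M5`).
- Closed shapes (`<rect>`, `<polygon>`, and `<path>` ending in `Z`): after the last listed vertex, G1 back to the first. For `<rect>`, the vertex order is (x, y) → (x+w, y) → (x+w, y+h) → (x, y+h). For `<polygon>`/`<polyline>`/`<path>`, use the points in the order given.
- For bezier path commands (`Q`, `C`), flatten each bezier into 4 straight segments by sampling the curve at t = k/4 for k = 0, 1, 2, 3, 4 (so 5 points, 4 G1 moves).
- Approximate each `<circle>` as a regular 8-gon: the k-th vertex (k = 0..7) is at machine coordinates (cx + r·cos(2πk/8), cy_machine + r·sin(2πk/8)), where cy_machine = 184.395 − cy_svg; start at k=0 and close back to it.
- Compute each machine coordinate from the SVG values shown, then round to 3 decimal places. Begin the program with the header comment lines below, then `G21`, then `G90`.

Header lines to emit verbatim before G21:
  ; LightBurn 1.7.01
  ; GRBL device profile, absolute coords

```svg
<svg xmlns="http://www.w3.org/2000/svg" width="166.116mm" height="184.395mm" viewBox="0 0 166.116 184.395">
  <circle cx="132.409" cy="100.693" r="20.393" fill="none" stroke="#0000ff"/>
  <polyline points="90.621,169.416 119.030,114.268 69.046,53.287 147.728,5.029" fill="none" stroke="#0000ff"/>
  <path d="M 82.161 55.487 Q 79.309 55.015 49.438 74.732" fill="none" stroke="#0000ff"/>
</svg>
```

viewBox `0 0 166.116 184.395` with mm width/height → 1 unit = 1 mm. Flip: y_m = 184.395 − y_svg.

**Shape 1** — `<circle>` circle, stroke `#0000ff` → cut (S852, F839). Machine vertices: (152.802,83.702) → (146.829,98.122) → (132.409,104.095) → (117.989,98.122) → (112.016,83.702) → (117.989,69.282) → (132.409,63.309) → (146.829,69.282) → (152.802,83.702). Closed: final G1 returns to the first vertex.

**Shape 2** — `<polyline>` open polyline, stroke `#0000ff` → cut (S852, F839). Machine vertices: (90.621,14.979) → (119.030,70.127) → (69.046,131.108) → (147.728,179.366). Open path.

**Shape 3** — `<path>` quadratic bezier, stroke `#0000ff` → cut (S852, F839). Control points (SVG): P0=(82.161,55.487), P1=(79.309,55.015), P2=(49.438,74.732); sampled at t=k/4. Machine vertices: (82.161,128.908) → (79.046,127.882) → (72.554,124.333) → (62.685,118.260) → (49.438,109.663). Open path.

; LightBurn 1.7.01
; GRBL device profile, absolute coords
G21
G90
G0 X152.802 Y83.702
M3 S852
G01 X146.829 Y98.122 F839
G01 X132.409 Y104.095
G01 X117.989 Y98.122
G01 X112.016 Y83.702
G01 X117.989 Y69.282
G01 X132.409 Y63.309
G01 X146.829 Y69.282
G01 X152.802 Y83.702
M5
G0 X90.621 Y14.979
M3 S852
G01 X119.030 Y70.127 F839
G01 X69.046 Y131.108
G01 X147.728 Y179.366
M5
G0 X82.161 Y128.908
M3 S852
G01 X79.046 Y127.882 F839
G01 X72.554 Y124.333
G01 X62.685 Y118.260
G01 X49.438 Y109.663
M5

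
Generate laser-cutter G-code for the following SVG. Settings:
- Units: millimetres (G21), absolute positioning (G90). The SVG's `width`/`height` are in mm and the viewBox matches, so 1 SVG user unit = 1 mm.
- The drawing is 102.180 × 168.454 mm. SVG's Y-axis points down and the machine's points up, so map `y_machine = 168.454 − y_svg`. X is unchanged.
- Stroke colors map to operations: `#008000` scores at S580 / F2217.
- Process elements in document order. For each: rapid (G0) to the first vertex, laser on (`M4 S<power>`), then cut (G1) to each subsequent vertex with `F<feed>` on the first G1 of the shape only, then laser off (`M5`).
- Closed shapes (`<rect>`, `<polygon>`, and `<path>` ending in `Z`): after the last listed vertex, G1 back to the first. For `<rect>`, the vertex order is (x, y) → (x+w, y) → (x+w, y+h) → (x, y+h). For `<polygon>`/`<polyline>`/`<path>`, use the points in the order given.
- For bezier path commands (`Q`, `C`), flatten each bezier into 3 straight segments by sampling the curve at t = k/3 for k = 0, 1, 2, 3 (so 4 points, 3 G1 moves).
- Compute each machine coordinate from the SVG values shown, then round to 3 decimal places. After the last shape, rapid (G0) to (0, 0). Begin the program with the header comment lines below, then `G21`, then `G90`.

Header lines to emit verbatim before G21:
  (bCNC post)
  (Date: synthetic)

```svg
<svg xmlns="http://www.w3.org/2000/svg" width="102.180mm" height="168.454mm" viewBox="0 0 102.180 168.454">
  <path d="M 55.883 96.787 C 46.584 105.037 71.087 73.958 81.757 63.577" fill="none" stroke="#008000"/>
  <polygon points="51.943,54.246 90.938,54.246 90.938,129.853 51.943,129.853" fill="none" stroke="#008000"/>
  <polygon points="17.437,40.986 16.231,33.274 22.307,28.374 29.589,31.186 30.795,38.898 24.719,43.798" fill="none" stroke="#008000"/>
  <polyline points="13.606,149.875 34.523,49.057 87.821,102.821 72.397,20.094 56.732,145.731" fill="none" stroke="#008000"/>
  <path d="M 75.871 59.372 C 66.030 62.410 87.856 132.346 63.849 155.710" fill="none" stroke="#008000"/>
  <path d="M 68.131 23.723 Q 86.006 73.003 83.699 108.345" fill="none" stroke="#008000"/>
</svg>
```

(bCNC post)
(Date: synthetic)
G21
G90
G0 X55.883 Y71.667
M4 S580
G1 X56.087 Y74.303 F2217
G1 X68.240 Y89.820
G1 X81.757 Y104.877
M5
G0 X51.943 Y114.208
M4 S580
G1 X90.938 Y114.208 F2217
G1 X90.938 Y38.601
G1 X51.943 Y38.601
G1 X51.943 Y114.208
M5
G0 X17.437 Y127.468
M4 S580
G1 X16.231 Y135.180 F2217
G1 X22.307 Y140.080
G1 X29.589 Y137.268
G1 X30.795 Y129.556
G1 X24.719 Y124.656
G1 X17.437 Y127.468
M5
G0 X13.606 Y18.579
M4 S580
G1 X34.523 Y119.397 F2217
G1 X87.821 Y65.633
G1 X72.397 Y148.360
G1 X56.732 Y22.723
M5
G0 X75.871 Y109.082
M4 S580
G1 X73.715 Y87.947 F2217
G1 X75.449 Y47.429
G1 X63.849 Y12.744
M5
G0 X68.131 Y144.731
M4 S580
G1 X77.805 Y113.426 F2217
G1 X82.995 Y85.219
G1 X83.699 Y60.109
M5
G0 X0.000 Y0.000

1 u = 1 mm; y_m = 168.454 − y.

[1] `<path>` cubic bezier, #008000→score S580 F2217: (55.883,71.667) → (56.087,74.303) → (68.240,89.820) → (81.757,104.877)

[2] `<polygon>` rectangle, #008000→score S580 F2217: (51.943,114.208) → (90.938,114.208) → (90.938,38.601) → (51.943,38.601) → (51.943,114.208) (closed)

[3] `<polygon>` regular polygon, #008000→score S580 F2217: (17.437,127.468) → (16.231,135.180) → (22.307,140.080) → (29.589,137.268) → (30.795,129.556) → (24.719,124.656) → (17.437,127.468) (closed)

[4] `<polyline>` open polyline, #008000→score S580 F2217: (13.606,18.579) → (34.523,119.397) → (87.821,65.633) → (72.397,148.360) → (56.732,22.723)

[5] `<path>` cubic bezier, #008000→score S580 F2217: (75.871,109.082) → (73.715,87.947) → (75.449,47.429) → (63.849,12.744)

[6] `<path>` quadratic bezier, #008000→score S580 F2217: (68.131,144.731) → (77.805,113.426) → (82.995,85.219) → (83.699,60.109)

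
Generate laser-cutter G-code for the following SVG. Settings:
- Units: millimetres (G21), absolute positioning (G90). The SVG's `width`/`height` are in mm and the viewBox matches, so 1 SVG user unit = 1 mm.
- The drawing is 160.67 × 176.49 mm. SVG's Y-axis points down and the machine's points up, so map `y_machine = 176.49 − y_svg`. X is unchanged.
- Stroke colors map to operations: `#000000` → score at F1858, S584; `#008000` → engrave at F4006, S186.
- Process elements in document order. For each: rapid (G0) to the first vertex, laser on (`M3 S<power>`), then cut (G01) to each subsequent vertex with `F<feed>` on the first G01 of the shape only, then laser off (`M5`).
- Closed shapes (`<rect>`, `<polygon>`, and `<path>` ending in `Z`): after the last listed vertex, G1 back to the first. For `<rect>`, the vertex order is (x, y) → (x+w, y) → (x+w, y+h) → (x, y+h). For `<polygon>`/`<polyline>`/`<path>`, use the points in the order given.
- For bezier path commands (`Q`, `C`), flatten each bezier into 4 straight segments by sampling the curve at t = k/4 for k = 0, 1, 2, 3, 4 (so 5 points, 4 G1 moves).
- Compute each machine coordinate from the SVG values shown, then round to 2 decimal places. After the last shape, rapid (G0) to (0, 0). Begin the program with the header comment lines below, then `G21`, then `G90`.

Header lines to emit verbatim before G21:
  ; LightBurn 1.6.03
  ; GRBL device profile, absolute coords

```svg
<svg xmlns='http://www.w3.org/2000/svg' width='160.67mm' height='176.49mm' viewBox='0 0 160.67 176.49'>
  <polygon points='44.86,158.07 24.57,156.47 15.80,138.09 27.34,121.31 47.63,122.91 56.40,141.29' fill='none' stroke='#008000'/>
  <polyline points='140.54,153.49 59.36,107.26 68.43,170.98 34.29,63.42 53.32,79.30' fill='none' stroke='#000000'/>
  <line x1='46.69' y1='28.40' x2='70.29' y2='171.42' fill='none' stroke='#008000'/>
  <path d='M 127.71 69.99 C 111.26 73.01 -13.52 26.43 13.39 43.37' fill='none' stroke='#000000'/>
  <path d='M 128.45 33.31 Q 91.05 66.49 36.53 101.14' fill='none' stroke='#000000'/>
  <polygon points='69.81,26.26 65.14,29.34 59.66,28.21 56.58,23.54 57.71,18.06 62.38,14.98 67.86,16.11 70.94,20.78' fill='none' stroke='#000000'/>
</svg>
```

; LightBurn 1.6.03
; GRBL device profile, absolute coords
G21
G90
G0 X44.86 Y18.42
M3 S186
G01 X24.57 Y20.02 F4006
G01 X15.80 Y38.40
G01 X27.34 Y55.18
G01 X47.63 Y53.58
G01 X56.40 Y35.20
G01 X44.86 Y18.42
M5
G0 X140.54 Y23.00
M3 S584
G01 X59.36 Y69.23 F1858
G01 X68.43 Y5.51
G01 X34.29 Y113.07
G01 X53.32 Y97.19
M5
G0 X46.69 Y148.09
M3 S186
G01 X70.29 Y5.07 F4006
M5
G0 X127.71 Y106.50
M3 S584
G01 X99.12 Y111.77 F1858
G01 X54.29 Y125.03
G01 X17.59 Y135.68
G01 X13.39 Y133.12
M5
G0 X128.45 Y143.18
M3 S584
G01 X108.68 Y126.50 F1858
G01 X86.77 Y109.63
G01 X62.72 Y92.58
G01 X36.53 Y75.35
M5
G0 X69.81 Y150.23
M3 S584
G01 X65.14 Y147.15 F1858
G01 X59.66 Y148.28
G01 X56.58 Y152.95
G01 X57.71 Y158.43
G01 X62.38 Y161.51
G01 X67.86 Y160.38
G01 X70.94 Y155.71
G01 X69.81 Y150.23
M5
G0 X0.00 Y0.00

viewBox `0 0 160.67 176.49` with mm width/height → 1 unit = 1 mm. Flip: y_m = 176.49 − y_svg.

**Shape 1** — `<polygon>` regular polygon, stroke `#008000` → engrave (S186, F4006). Machine vertices: (44.86,18.42) → (24.57,20.02) → (15.80,38.40) → (27.34,55.18) → (47.63,53.58) → (56.40,35.20) → (44.86,18.42). Closed: final G1 returns to the first vertex.

**Shape 2** — `<polyline>` open polyline, stroke `#000000` → score (S584, F1858). Machine vertices: (140.54,23.00) → (59.36,69.23) → (68.43,5.51) → (34.29,113.07) → (53.32,97.19). Open path.

**Shape 3** — `<line>` line segment, stroke `#008000` → engrave (S186, F4006). Machine vertices: (46.69,148.09) → (70.29,5.07). Open path.

**Shape 4** — `<path>` cubic bezier, stroke `#000000` → score (S584, F1858). Control points (SVG): P0=(127.71,69.99), P1=(111.26,73.01), P2=(-13.52,26.43), P3=(13.39,43.37); sampled at t=k/4. Machine vertices: (127.71,106.50) → (99.12,111.77) → (54.29,125.03) → (17.59,135.68) → (13.39,133.12). Open path.

**Shape 5** — `<path>` quadratic bezier, stroke `#000000` → score (S584, F1858). Control points (SVG): P0=(128.45,33.31), P1=(91.05,66.49), P2=(36.53,101.14); sampled at t=k/4. Machine vertices: (128.45,143.18) → (108.68,126.50) → (86.77,109.63) → (62.72,92.58) → (36.53,75.35). Open path.

**Shape 6** — `<polygon>` regular polygon, stroke `#000000` → score (S584, F1858). Machine vertices: (69.81,150.23) → (65.14,147.15) → (59.66,148.28) → (56.58,152.95) → (57.71,158.43) → (62.38,161.51) → (67.86,160.38) → (70.94,155.71) → (69.81,150.23). Closed: final G1 returns to the first vertex.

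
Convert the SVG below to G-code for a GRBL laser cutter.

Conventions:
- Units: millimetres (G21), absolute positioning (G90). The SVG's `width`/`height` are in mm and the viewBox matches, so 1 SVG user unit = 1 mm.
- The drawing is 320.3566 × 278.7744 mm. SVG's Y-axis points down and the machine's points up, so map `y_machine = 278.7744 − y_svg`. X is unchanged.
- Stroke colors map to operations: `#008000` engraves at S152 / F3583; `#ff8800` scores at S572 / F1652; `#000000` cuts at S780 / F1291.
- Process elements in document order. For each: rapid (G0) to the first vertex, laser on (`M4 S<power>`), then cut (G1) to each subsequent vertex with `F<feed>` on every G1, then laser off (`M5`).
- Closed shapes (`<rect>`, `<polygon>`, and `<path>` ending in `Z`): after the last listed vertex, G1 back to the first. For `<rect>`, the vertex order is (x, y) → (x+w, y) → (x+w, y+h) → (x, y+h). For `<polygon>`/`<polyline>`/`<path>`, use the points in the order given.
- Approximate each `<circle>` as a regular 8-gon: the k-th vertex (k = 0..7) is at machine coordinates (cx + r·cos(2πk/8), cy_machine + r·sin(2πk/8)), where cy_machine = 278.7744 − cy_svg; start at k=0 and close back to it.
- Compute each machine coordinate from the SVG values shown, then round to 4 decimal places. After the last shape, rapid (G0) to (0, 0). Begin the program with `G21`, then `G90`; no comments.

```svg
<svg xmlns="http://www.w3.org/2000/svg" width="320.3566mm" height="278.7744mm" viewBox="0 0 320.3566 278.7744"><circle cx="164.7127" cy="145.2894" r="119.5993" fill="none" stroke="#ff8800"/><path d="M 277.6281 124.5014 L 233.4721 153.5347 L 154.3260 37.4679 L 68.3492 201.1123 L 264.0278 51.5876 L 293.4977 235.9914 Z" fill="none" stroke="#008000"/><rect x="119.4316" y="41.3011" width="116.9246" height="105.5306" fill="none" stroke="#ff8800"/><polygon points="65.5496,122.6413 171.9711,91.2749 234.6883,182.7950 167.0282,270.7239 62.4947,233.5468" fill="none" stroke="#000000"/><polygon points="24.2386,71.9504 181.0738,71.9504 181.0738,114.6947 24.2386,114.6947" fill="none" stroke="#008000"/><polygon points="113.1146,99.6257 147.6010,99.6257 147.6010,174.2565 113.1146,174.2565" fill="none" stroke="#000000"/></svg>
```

G21
G90
G0 X284.3120 Y133.4850
M4 S572
G1 X249.2822 Y218.0545 F1652
G1 X164.7127 Y253.0843 F1652
G1 X80.1432 Y218.0545 F1652
G1 X45.1134 Y133.4850 F1652
G1 X80.1432 Y48.9155 F1652
G1 X164.7127 Y13.8857 F1652
G1 X249.2822 Y48.9155 F1652
G1 X284.3120 Y133.4850 F1652
M5
G0 X277.6281 Y154.2730
M4 S152
G1 X233.4721 Y125.2397 F3583
G1 X154.3260 Y241.3065 F3583
G1 X68.3492 Y77.6621 F3583
G1 X264.0278 Y227.1868 F3583
G1 X293.4977 Y42.7830 F3583
G1 X277.6281 Y154.2730 F3583
M5
G0 X119.4316 Y237.4733
M4 S572
G1 X236.3562 Y237.4733 F1652
G1 X236.3562 Y131.9427 F1652
G1 X119.4316 Y131.9427 F1652
G1 X119.4316 Y237.4733 F1652
M5
G0 X65.5496 Y156.1331
M4 S780
G1 X171.9711 Y187.4995 F1291
G1 X234.6883 Y95.9794 F1291
G1 X167.0282 Y8.0505 F1291
G1 X62.4947 Y45.2276 F1291
G1 X65.5496 Y156.1331 F1291
M5
G0 X24.2386 Y206.8240
M4 S152
G1 X181.0738 Y206.8240 F3583
G1 X181.0738 Y164.0797 F3583
G1 X24.2386 Y164.0797 F3583
G1 X24.2386 Y206.8240 F3583
M5
G0 X113.1146 Y179.1487
M4 S780
G1 X147.6010 Y179.1487 F1291
G1 X147.6010 Y104.5179 F1291
G1 X113.1146 Y104.5179 F1291
G1 X113.1146 Y179.1487 F1291
M5
G0 X0.0000 Y0.0000

1 u = 1 mm; y_m = 278.7744 − y.

[1] `<circle>` circle, #ff8800→score S572 F1652: (284.3120,133.4850) → (249.2822,218.0545) → (164.7127,253.0843) → (80.1432,218.0545) → (45.1134,133.4850) → (80.1432,48.9155) → (164.7127,13.8857) → (249.2822,48.9155) → (284.3120,133.4850) (closed)

[2] `<path>` closed polygon, #008000→engrave S152 F3583: (277.6281,154.2730) → (233.4721,125.2397) → (154.3260,241.3065) → (68.3492,77.6621) → (264.0278,227.1868) → (293.4977,42.7830) → (277.6281,154.2730) (closed)

[3] `<rect>` rectangle, #ff8800→score S572 F1652: (119.4316,237.4733) → (236.3562,237.4733) → (236.3562,131.9427) → (119.4316,131.9427) → (119.4316,237.4733) (closed)

[4] `<polygon>` regular polygon, #000000→cut S780 F1291: (65.5496,156.1331) → (171.9711,187.4995) → (234.6883,95.9794) → (167.0282,8.0505) → (62.4947,45.2276) → (65.5496,156.1331) (closed)

[5] `<polygon>` rectangle, #008000→engrave S152 F3583: (24.2386,206.8240) → (181.0738,206.8240) → (181.0738,164.0797) → (24.2386,164.0797) → (24.2386,206.8240) (closed)

[6] `<polygon>` rectangle, #000000→cut S780 F1291: (113.1146,179.1487) → (147.6010,179.1487) → (147.6010,104.5179) → (113.1146,104.5179) → (113.1146,179.1487) (closed)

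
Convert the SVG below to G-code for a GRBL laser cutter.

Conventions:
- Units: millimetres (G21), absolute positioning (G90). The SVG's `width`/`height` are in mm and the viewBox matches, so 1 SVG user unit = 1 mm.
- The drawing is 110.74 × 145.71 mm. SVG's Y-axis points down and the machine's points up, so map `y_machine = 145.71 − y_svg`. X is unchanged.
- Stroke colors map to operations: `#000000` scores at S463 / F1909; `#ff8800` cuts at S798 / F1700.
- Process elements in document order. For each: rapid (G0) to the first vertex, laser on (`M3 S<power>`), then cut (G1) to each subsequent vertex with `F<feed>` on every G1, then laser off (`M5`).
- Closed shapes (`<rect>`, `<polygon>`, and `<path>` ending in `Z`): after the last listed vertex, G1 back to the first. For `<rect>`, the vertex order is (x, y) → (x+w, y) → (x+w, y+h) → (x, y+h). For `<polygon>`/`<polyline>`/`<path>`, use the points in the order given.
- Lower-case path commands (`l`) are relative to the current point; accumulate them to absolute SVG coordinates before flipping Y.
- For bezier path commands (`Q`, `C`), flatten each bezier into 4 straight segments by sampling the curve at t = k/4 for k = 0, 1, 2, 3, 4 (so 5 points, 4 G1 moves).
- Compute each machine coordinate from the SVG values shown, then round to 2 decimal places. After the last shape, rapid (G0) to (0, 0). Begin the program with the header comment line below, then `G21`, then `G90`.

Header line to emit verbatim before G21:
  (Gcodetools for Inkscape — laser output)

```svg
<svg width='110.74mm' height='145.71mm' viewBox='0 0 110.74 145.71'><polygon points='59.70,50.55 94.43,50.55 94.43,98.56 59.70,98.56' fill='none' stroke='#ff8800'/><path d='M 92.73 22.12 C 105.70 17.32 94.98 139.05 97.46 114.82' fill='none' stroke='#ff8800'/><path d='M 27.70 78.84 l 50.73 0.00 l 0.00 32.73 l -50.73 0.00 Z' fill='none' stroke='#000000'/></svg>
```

(Gcodetools for Inkscape — laser output)
G21
G90
G0 X59.70 Y95.16
M3 S798
G1 X94.43 Y95.16 F1700
G1 X94.43 Y47.15 F1700
G1 X59.70 Y47.15 F1700
G1 X59.70 Y95.16 F1700
M5
G0 X92.73 Y123.59
M3 S798
G1 X98.59 Y107.72 F1700
G1 X99.03 Y69.95 F1700
G1 X97.50 Y35.83 F1700
G1 X97.46 Y30.89 F1700
M5
G0 X27.70 Y66.87
M3 S463
G1 X78.43 Y66.87 F1909
G1 X78.43 Y34.14 F1909
G1 X27.70 Y34.14 F1909
G1 X27.70 Y66.87 F1909
M5
G0 X0.00 Y0.00

Since the viewBox matches the mm dimensions, user units are millimetres directly. The only transform is the Y-flip y_m = 145.71 − y_svg.

Shape 1 is a rectangle drawn with `<polygon>`. Its stroke #ff8800 means cut at S798, F1700. After flipping Y the toolpath is (59.70,95.16) → (94.43,95.16) → (94.43,47.15) → (59.70,47.15) → (59.70,95.16), returning to the start.

Shape 2 is a cubic bezier drawn with `<path>`. Its stroke #ff8800 means cut at S798, F1700. After flipping Y the toolpath is (92.73,123.59) → (98.59,107.72) → (99.03,69.95) → (97.50,35.83) → (97.46,30.89).

Shape 3 is a rectangle drawn with `<path>`. Its stroke #000000 means score at S463, F1909. After flipping Y the toolpath is (27.70,66.87) → (78.43,66.87) → (78.43,34.14) → (27.70,34.14) → (27.70,66.87), returning to the start.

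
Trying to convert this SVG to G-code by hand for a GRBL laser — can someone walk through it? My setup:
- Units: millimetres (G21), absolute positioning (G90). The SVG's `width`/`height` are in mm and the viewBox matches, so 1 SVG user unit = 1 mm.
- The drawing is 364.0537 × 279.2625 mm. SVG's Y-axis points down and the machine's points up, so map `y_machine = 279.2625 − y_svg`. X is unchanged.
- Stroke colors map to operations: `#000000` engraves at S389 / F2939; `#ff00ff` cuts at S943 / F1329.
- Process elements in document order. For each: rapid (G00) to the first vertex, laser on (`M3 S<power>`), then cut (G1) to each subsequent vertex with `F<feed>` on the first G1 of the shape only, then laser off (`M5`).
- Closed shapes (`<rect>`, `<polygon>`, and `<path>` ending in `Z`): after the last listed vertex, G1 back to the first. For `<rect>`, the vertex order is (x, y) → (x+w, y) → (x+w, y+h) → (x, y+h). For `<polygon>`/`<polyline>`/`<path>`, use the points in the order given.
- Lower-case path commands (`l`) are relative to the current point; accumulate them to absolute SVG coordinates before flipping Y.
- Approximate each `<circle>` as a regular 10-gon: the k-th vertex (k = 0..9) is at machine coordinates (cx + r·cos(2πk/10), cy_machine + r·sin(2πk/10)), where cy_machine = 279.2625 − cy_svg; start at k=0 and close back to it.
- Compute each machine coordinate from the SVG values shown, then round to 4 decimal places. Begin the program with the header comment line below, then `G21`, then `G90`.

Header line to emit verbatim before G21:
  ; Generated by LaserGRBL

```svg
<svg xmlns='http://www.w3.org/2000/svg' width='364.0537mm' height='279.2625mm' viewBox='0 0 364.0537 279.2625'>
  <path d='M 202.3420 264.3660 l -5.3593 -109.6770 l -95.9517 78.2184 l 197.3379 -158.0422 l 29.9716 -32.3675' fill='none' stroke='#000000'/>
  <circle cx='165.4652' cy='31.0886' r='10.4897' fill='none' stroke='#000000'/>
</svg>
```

; Generated by LaserGRBL
G21
G90
G00 X202.3420 Y14.8965
M3 S389
G1 X196.9827 Y124.5735 F2939
G1 X101.0310 Y46.3551
G1 X298.3689 Y204.3973
G1 X328.3405 Y236.7648
M5
G00 X175.9549 Y248.1739
M3 S389
G1 X173.9515 Y254.3396 F2939
G1 X168.7067 Y258.1502
G1 X162.2237 Y258.1502
G1 X156.9789 Y254.3396
G1 X154.9755 Y248.1739
G1 X156.9789 Y242.0082
G1 X162.2237 Y238.1976
G1 X168.7067 Y238.1976
G1 X173.9515 Y242.0082
G1 X175.9549 Y248.1739
M5

viewBox `0 0 364.0537 279.2625` with mm width/height → 1 unit = 1 mm. Flip: y_m = 279.2625 − y_svg.

**Shape 1** — `<path>` open polyline, stroke `#000000` → engrave (S389, F2939). Machine vertices: (202.3420,14.8965) → (196.9827,124.5735) → (101.0310,46.3551) → (298.3689,204.3973) → (328.3405,236.7648). Open path.

**Shape 2** — `<circle>` circle, stroke `#000000` → engrave (S389, F2939). Machine vertices: (175.9549,248.1739) → (173.9515,254.3396) → (168.7067,258.1502) → (162.2237,258.1502) → (156.9789,254.3396) → (154.9755,248.1739) → (156.9789,242.0082) → (162.2237,238.1976) → (168.7067,238.1976) → (173.9515,242.0082) → (175.9549,248.1739). Closed: final G1 returns to the first vertex.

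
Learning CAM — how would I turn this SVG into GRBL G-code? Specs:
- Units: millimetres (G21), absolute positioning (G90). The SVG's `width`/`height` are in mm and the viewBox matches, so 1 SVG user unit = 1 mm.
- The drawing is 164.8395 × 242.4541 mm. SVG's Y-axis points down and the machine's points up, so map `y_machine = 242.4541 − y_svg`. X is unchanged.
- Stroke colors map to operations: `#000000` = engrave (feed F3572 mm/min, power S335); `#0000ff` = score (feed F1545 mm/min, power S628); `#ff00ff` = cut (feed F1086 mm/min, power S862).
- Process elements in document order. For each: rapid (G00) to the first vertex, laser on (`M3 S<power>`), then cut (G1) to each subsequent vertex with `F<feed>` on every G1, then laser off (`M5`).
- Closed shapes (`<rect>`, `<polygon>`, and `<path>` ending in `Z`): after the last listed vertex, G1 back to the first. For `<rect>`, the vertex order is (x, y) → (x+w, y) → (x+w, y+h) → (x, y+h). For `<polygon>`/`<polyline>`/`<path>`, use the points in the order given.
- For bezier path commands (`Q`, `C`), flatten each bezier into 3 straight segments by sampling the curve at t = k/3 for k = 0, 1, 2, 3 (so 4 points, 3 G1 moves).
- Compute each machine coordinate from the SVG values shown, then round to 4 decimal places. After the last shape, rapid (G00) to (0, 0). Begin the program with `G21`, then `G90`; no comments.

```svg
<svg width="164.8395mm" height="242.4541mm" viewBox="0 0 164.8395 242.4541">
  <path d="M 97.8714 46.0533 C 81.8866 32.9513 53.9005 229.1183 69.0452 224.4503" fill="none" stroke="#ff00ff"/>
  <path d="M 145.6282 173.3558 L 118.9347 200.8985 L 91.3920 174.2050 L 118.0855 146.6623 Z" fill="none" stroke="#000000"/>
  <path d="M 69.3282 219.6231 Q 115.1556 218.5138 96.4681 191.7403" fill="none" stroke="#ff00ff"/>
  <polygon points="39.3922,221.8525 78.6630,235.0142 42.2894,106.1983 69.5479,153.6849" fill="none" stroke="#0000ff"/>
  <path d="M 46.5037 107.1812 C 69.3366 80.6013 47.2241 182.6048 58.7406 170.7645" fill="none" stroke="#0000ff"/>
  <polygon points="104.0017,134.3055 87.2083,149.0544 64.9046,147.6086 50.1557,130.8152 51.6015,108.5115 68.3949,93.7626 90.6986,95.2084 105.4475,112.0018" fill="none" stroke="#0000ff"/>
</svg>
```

viewBox `0 0 164.8395 242.4541` with mm width/height → 1 unit = 1 mm. Flip: y_m = 242.4541 − y_svg.

**Shape 1** — `<path>` cubic bezier, stroke `#ff00ff` → cut (S862, F1086). Control points (SVG): P0=(97.8714,46.0533), P1=(81.8866,32.9513), P2=(53.9005,229.1183), P3=(69.0452,224.4503); sampled at t=k/3. Machine vertices: (97.8714,196.4008) → (79.9281,154.9355) → (66.2355,65.0918) → (69.0452,18.0038). Open path.

**Shape 2** — `<path>` regular polygon, stroke `#000000` → engrave (S335, F3572). Machine vertices: (145.6282,69.0983) → (118.9347,41.5556) → (91.3920,68.2491) → (118.0855,95.7918) → (145.6282,69.0983). Closed: final G1 returns to the first vertex.

**Shape 3** — `<path>` quadratic bezier, stroke `#ff00ff` → cut (S862, F1086). Control points (SVG): P0=(69.3282,219.6231), P1=(115.1556,218.5138), P2=(96.4681,191.7403); sampled at t=k/3. Machine vertices: (69.3282,22.8310) → (92.7115,26.4221) → (101.7581,35.7164) → (96.4681,50.7138). Open path.

**Shape 4** — `<polygon>` closed polygon, stroke `#0000ff` → score (S628, F1545). Machine vertices: (39.3922,20.6016) → (78.6630,7.4399) → (42.2894,136.2558) → (69.5479,88.7692) → (39.3922,20.6016). Closed: final G1 returns to the first vertex.

**Shape 5** — `<path>` cubic bezier, stroke `#0000ff` → score (S628, F1545). Control points (SVG): P0=(46.5037,107.1812), P1=(69.3366,80.6013), P2=(47.2241,182.6048), P3=(58.7406,170.7645); sampled at t=k/3. Machine vertices: (46.5037,135.2729) → (57.2650,127.9705) → (55.5236,88.8184) → (58.7406,71.6896). Open path.

**Shape 6** — `<polygon>` regular polygon, stroke `#0000ff` → score (S628, F1545). Machine vertices: (104.0017,108.1486) → (87.2083,93.3997) → (64.9046,94.8455) → (50.1557,111.6389) → (51.6015,133.9426) → (68.3949,148.6915) → (90.6986,147.2457) → (105.4475,130.4523) → (104.0017,108.1486). Closed: final G1 returns to the first vertex.

G21
G90
G00 X97.8714 Y196.4008
M3 S862
G1 X79.9281 Y154.9355 F1086
G1 X66.2355 Y65.0918 F1086
G1 X69.0452 Y18.0038 F1086
M5
G00 X145.6282 Y69.0983
M3 S335
G1 X118.9347 Y41.5556 F3572
G1 X91.3920 Y68.2491 F3572
G1 X118.0855 Y95.7918 F3572
G1 X145.6282 Y69.0983 F3572
M5
G00 X69.3282 Y22.8310
M3 S862
G1 X92.7115 Y26.4221 F1086
G1 X101.7581 Y35.7164 F1086
G1 X96.4681 Y50.7138 F1086
M5
G00 X39.3922 Y20.6016
M3 S628
G1 X78.6630 Y7.4399 F1545
G1 X42.2894 Y136.2558 F1545
G1 X69.5479 Y88.7692 F1545
G1 X39.3922 Y20.6016 F1545
M5
G00 X46.5037 Y135.2729
M3 S628
G1 X57.2650 Y127.9705 F1545
G1 X55.5236 Y88.8184 F1545
G1 X58.7406 Y71.6896 F1545
M5
G00 X104.0017 Y108.1486
M3 S628
G1 X87.2083 Y93.3997 F1545
G1 X64.9046 Y94.8455 F1545
G1 X50.1557 Y111.6389 F1545
G1 X51.6015 Y133.9426 F1545
G1 X68.3949 Y148.6915 F1545
G1 X90.6986 Y147.2457 F1545
G1 X105.4475 Y130.4523 F1545
G1 X104.0017 Y108.1486 F1545
M5
G00 X0.0000 Y0.0000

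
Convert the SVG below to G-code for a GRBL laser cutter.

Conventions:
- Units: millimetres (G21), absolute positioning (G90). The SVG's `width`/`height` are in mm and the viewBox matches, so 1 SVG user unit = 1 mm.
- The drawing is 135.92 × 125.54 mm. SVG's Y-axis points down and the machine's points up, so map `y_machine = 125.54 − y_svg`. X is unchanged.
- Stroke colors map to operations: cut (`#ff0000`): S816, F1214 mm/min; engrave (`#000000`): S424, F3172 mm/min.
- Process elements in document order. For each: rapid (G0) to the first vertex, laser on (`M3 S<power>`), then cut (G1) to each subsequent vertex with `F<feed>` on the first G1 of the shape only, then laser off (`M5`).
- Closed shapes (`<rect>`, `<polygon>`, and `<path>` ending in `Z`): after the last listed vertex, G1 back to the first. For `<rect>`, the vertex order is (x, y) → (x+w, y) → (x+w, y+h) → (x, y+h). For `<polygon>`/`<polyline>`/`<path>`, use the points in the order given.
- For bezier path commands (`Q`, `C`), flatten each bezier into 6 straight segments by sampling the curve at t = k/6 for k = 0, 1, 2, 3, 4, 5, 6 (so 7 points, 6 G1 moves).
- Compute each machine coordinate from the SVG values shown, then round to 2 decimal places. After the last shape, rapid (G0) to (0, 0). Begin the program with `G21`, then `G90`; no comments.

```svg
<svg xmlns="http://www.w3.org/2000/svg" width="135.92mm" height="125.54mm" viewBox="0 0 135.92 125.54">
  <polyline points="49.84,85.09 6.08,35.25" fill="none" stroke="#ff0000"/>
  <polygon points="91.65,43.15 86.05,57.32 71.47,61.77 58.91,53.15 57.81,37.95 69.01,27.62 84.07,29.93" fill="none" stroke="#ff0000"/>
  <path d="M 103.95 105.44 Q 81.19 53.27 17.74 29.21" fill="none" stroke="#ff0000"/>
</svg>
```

G21
G90
G0 X49.84 Y40.45
M3 S816
G1 X6.08 Y90.29 F1214
M5
G0 X91.65 Y82.39
M3 S816
G1 X86.05 Y68.22 F1214
G1 X71.47 Y63.77
G1 X58.91 Y72.39
G1 X57.81 Y87.59
G1 X69.01 Y97.92
G1 X84.07 Y95.61
G1 X91.65 Y82.39
M5
G0 X103.95 Y20.10
M3 S816
G1 X95.23 Y36.71 F1214
G1 X84.26 Y51.76
G1 X71.02 Y65.24
G1 X55.52 Y77.17
G1 X37.76 Y87.53
G1 X17.74 Y96.33
M5
G0 X0.00 Y0.00

viewBox `0 0 135.92 125.54` with mm width/height → 1 unit = 1 mm. Flip: y_m = 125.54 − y_svg.

**Shape 1** — `<polyline>` line segment, stroke `#ff0000` → cut (S816, F1214). Machine vertices: (49.84,40.45) → (6.08,90.29). Open path.

**Shape 2** — `<polygon>` regular polygon, stroke `#ff0000` → cut (S816, F1214). Machine vertices: (91.65,82.39) → (86.05,68.22) → (71.47,63.77) → (58.91,72.39) → (57.81,87.59) → (69.01,97.92) → (84.07,95.61) → (91.65,82.39). Closed: final G1 returns to the first vertex.

**Shape 3** — `<path>` quadratic bezier, stroke `#ff0000` → cut (S816, F1214). Control points (SVG): P0=(103.95,105.44), P1=(81.19,53.27), P2=(17.74,29.21); sampled at t=k/6. Machine vertices: (103.95,20.10) → (95.23,36.71) → (84.26,51.76) → (71.02,65.24) → (55.52,77.17) → (37.76,87.53) → (17.74,96.33). Open path.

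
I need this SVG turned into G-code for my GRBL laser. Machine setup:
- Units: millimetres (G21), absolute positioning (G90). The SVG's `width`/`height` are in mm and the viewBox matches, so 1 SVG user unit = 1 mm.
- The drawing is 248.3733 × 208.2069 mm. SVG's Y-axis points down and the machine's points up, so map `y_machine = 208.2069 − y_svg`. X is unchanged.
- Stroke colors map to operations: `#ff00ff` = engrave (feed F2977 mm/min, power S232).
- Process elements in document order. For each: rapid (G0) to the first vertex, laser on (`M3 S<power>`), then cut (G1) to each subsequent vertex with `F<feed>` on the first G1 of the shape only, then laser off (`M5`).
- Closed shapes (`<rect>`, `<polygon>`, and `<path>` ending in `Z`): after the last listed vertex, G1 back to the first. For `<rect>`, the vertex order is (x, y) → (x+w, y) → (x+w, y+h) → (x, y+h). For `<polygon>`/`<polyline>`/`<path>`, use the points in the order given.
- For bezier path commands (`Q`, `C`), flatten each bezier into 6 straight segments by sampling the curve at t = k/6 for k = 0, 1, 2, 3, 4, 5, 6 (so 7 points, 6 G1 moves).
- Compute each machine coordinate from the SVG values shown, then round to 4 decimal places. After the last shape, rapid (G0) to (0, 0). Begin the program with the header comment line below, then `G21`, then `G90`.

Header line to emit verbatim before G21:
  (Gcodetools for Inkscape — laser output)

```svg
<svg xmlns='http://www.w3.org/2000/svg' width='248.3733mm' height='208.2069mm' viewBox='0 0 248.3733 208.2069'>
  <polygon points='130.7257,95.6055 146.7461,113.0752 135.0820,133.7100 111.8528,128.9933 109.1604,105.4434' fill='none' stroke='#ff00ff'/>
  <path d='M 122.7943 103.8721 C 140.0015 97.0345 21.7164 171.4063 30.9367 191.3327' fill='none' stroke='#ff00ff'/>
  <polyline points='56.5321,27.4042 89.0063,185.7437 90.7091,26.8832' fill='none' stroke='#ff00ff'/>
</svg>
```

1 u = 1 mm; y_m = 208.2069 − y.

[1] `<polygon>` regular polygon, #ff00ff→engrave S232 F2977: (130.7257,112.6014) → (146.7461,95.1317) → (135.0820,74.4969) → (111.8528,79.2136) → (109.1604,102.7635) → (130.7257,112.6014) (closed)

[2] `<path>` cubic bezier, #ff00ff→engrave S232 F2977: (122.7943,104.3348) → (121.3245,101.6142) → (104.5781,89.1269) → (79.8606,70.6410) → (54.4775,49.9248) → (35.7344,30.7465) → (30.9367,16.8742)

[3] `<polyline>` open polyline, #ff00ff→engrave S232 F2977: (56.5321,180.8027) → (89.0063,22.4632) → (90.7091,181.3237)

(Gcodetools for Inkscape — laser output)
G21
G90
G0 X130.7257 Y112.6014
M3 S232
G1 X146.7461 Y95.1317 F2977
G1 X135.0820 Y74.4969
G1 X111.8528 Y79.2136
G1 X109.1604 Y102.7635
G1 X130.7257 Y112.6014
M5
G0 X122.7943 Y104.3348
M3 S232
G1 X121.3245 Y101.6142 F2977
G1 X104.5781 Y89.1269
G1 X79.8606 Y70.6410
G1 X54.4775 Y49.9248
G1 X35.7344 Y30.7465
G1 X30.9367 Y16.8742
M5
G0 X56.5321 Y180.8027
M3 S232
G1 X89.0063 Y22.4632 F2977
G1 X90.7091 Y181.3237
M5
G0 X0.0000 Y0.0000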